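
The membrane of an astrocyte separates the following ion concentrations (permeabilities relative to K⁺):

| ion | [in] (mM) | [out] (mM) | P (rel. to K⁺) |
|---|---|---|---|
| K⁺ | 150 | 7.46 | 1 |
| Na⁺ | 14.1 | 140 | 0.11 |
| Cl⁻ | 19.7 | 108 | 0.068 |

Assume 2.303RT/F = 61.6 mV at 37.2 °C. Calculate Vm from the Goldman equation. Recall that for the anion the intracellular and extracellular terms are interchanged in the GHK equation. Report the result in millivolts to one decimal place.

-50.3 mV

Vm = 61.6 · log₁₀[(Σ P·[cation]ₒ + Σ P·[anion]ᵢ) / (Σ P·[cation]ᵢ + Σ P·[anion]ₒ)]
Numerator = 1×7.46 + 0.11×140 + 0.068×19.7 = 24.2
Denominator = 1×150 + 0.11×14.1 + 0.068×108 = 158.9
Vm = 61.6 · log₁₀(0.1523) = 61.6 × (-0.8173) = -50.35 mV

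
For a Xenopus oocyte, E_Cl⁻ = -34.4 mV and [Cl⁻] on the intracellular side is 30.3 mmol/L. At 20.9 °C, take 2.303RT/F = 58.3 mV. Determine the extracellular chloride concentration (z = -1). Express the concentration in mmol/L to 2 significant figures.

Nernst: E = (58.3/-1) · log₁₀([out]/[in]), so log₁₀([out]/[in]) = -34.4 × -1 / 58.3 = 0.5901.
[out]/[in] = 10^(0.5901) = 3.891.
[out] = 3.891 × 30.3 = 117.9 mmol/L.

120 mmol/L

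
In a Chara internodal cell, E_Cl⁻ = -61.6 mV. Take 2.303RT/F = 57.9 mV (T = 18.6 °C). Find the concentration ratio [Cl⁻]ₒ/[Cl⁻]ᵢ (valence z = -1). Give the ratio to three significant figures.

11.6

log₁₀([out]/[in]) = E·z/(57.9) = -61.6 × -1 / 57.9 = 1.0639
[out]/[in] = 10^(1.0639) = 11.59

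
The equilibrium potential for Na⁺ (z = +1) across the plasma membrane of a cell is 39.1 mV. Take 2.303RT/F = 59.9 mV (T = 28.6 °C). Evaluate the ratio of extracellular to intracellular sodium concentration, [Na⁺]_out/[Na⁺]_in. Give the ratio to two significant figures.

log₁₀([out]/[in]) = E·z/(59.9) = 39.1 × 1 / 59.9 = 0.6528
[out]/[in] = 10^(0.6528) = 4.495

4.5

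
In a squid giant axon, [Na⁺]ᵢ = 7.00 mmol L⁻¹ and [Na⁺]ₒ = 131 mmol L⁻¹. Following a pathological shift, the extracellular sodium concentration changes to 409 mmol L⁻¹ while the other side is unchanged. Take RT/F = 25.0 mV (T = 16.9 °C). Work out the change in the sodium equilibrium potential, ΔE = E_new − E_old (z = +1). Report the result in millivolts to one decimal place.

28.5 mV

E_old = (25.0/1)·ln(131/7.00) = 73.23 mV
E_new = (25.0/1)·ln(409/7.00) = 101.70 mV
ΔE = 101.70 − (73.23) = 28.46 mV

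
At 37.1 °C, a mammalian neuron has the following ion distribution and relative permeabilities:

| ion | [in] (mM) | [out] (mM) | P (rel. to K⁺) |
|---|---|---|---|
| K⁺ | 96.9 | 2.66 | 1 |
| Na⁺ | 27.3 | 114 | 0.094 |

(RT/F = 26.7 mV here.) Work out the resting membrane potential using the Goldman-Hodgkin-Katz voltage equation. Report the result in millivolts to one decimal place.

Vm = 26.7 · ln[(Σ P·[cation]ₒ + Σ P·[anion]ᵢ) / (Σ P·[cation]ᵢ + Σ P·[anion]ₒ)]
Numerator = 1×2.66 + 0.094×114 = 13.38
Denominator = 1×96.9 + 0.094×27.3 = 99.47
Vm = 26.7 · ln(0.13448) = 26.7 × (-2.0064) = -53.57 mV

-53.6 mV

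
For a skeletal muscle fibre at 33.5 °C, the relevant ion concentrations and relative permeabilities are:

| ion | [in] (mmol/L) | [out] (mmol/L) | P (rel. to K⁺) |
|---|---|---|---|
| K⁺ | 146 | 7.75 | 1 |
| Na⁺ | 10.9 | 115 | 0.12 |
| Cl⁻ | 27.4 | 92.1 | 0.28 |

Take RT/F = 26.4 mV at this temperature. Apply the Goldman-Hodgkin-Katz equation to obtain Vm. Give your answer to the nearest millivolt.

-47 mV

Vm = 26.4 · ln[(Σ P·[cation]ₒ + Σ P·[anion]ᵢ) / (Σ P·[cation]ᵢ + Σ P·[anion]ₒ)]
Numerator = 1×7.75 + 0.12×115 + 0.28×27.4 = 29.22
Denominator = 1×146 + 0.12×10.9 + 0.28×92.1 = 173.1
Vm = 26.4 · ln(0.16882) = 26.4 × (-1.7789) = -46.96 mV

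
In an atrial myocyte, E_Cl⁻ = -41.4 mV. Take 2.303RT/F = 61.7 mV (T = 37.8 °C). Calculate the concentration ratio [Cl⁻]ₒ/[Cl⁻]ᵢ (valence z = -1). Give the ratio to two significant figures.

log₁₀([out]/[in]) = E·z/(61.7) = -41.4 × -1 / 61.7 = 0.6710
[out]/[in] = 10^(0.6710) = 4.688

4.7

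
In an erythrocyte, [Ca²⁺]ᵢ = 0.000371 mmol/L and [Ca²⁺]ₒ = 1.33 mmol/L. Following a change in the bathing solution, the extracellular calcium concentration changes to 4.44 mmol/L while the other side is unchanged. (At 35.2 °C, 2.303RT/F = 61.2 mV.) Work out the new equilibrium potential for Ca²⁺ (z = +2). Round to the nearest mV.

125 mV

After the shift: [Ca²⁺]_out = 4.44, [Ca²⁺]_in = 0.000371 mmol/L.
E_new = (61.2/2)·log₁₀(4.44/0.000371) = 30.60 · (4.0780) = 124.79 mV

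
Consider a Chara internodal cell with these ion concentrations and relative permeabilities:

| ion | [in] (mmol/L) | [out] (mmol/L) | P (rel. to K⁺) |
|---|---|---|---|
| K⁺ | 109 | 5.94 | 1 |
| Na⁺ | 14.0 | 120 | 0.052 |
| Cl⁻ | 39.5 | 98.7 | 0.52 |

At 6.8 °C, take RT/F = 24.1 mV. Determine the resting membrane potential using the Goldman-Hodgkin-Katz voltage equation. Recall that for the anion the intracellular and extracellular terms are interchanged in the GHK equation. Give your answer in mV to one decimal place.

Vm = 24.1 · ln[(Σ P·[cation]ₒ + Σ P·[anion]ᵢ) / (Σ P·[cation]ᵢ + Σ P·[anion]ₒ)]
Numerator = 1×5.94 + 0.052×120 + 0.52×39.5 = 32.72
Denominator = 1×109 + 0.052×14.0 + 0.52×98.7 = 161.1
Vm = 24.1 · ln(0.20316) = 24.1 × (-1.5937) = -38.41 mV

-38.4 mV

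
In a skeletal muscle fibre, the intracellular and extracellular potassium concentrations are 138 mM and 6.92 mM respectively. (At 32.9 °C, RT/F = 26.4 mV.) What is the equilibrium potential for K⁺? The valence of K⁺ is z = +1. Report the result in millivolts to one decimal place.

E = (26.4/z) · ln([K⁺]_out/[K⁺]_in) with z = +1.
= (26.4/1) · ln(6.92/138) = 26.40 · ln(0.05014)
= 26.40 · (-2.9928) = -79.01 mV

-79.0 mV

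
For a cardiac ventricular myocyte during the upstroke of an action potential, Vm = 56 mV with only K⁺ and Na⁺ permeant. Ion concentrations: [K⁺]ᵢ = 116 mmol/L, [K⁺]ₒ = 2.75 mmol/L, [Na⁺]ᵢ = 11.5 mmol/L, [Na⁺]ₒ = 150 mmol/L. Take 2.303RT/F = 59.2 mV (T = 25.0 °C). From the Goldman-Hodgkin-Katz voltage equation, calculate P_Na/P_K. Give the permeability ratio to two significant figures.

Let α = P_Na/P_K. GHK: Vm = 59.2·log₁₀[(Kₒ + α·Naₒ)/(Kᵢ + α·Naᵢ)].
10^(Vm/59.2) = 10^(56.0/59.2) = 8.8297
So 8.8297·(Kᵢ + α·Naᵢ) = Kₒ + α·Naₒ → α = (8.8297·116.0 − 2.75) / (150.0 − 8.8297·11.5)
α = (1024 − 2.75) / (150.0 − 101.5) = 1021/48.46 = 21.08

21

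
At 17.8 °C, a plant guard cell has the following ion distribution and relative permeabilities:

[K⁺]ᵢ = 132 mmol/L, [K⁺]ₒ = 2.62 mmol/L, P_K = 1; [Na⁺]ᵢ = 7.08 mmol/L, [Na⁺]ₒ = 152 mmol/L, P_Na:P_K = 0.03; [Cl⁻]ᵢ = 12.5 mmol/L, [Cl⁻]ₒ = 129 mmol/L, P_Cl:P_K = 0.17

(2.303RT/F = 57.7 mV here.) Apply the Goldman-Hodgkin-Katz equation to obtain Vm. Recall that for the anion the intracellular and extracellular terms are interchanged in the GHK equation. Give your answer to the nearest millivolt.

-70 mV

Vm = 57.7 · log₁₀[(Σ P·[cation]ₒ + Σ P·[anion]ᵢ) / (Σ P·[cation]ᵢ + Σ P·[anion]ₒ)]
Numerator = 1×2.62 + 0.03×152 + 0.17×12.5 = 9.305
Denominator = 1×132 + 0.03×7.08 + 0.17×129 = 154.1
Vm = 57.7 · log₁₀(0.060366) = 57.7 × (-1.2192) = -70.35 mV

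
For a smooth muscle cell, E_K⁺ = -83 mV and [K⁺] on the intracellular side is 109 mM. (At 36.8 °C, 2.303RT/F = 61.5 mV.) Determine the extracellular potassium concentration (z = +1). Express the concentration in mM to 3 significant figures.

4.87 mM

Nernst: E = (61.5/1) · log₁₀([out]/[in]), so log₁₀([out]/[in]) = -83.0 × 1 / 61.5 = -1.3496.
[out]/[in] = 10^(-1.3496) = 0.04471.
[out] = 0.04471 × 109 = 4.873 mM.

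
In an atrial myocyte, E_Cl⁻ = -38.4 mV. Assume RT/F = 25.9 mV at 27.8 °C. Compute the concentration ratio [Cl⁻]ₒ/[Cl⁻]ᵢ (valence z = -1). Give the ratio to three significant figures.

4.40

ln([out]/[in]) = E·z/(25.9) = -38.4 × -1 / 25.9 = 1.4826
[out]/[in] = e^(1.4826) = 4.404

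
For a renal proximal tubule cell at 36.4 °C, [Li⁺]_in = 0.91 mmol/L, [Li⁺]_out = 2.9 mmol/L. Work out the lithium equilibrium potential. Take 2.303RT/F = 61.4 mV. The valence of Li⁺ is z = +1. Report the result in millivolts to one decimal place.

30.9 mV

E = (61.4/z) · log₁₀([Li⁺]_out/[Li⁺]_in) with z = +1.
= (61.4/1) · log₁₀(2.9/0.91) = 61.40 · log₁₀(3.187)
= 61.40 · (0.5034) = 30.91 mV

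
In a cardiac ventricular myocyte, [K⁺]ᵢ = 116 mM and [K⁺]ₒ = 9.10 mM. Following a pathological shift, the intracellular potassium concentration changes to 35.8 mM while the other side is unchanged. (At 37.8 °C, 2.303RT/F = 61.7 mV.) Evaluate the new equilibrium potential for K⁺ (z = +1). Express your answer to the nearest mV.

After the shift: [K⁺]_out = 9.10, [K⁺]_in = 35.8 mM.
E_new = (61.7/1)·log₁₀(9.10/35.8) = 61.70 · (-0.5948) = -36.70 mV

-37 mV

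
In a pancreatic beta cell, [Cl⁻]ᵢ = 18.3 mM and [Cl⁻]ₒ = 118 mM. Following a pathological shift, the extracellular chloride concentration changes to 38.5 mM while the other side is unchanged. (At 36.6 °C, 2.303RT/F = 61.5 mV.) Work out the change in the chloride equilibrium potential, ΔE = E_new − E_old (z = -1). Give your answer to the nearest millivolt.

30 mV

E_old = (61.5/-1)·log₁₀(118/18.3) = -49.78 mV
E_new = (61.5/-1)·log₁₀(38.5/18.3) = -19.87 mV
ΔE = -19.87 − (-49.78) = 29.91 mV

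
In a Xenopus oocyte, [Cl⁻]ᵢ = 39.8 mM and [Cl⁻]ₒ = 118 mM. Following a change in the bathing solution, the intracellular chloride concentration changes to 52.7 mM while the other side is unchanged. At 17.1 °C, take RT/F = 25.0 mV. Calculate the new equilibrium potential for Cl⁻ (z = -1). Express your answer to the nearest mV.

-20 mV

After the shift: [Cl⁻]_out = 118, [Cl⁻]_in = 52.7 mM.
E_new = (25.0/-1)·ln(118/52.7) = -25.00 · (0.8061) = -20.15 mV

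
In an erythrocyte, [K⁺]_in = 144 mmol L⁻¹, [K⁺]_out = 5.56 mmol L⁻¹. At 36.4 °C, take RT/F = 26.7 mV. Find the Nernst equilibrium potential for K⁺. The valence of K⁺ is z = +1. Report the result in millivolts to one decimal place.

E = (26.7/z) · ln([K⁺]_out/[K⁺]_in) with z = +1.
= (26.7/1) · ln(5.56/144) = 26.70 · ln(0.03861)
= 26.70 · (-3.2542) = -86.89 mV

-86.9 mV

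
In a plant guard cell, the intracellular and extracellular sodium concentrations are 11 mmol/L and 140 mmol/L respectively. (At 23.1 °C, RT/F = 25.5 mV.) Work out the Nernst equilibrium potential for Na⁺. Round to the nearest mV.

E = (25.5/z) · ln([Na⁺]_out/[Na⁺]_in) with z = +1.
= (25.5/1) · ln(140/11) = 25.50 · ln(12.73)
= 25.50 · (2.5437) = 64.87 mV

65 mV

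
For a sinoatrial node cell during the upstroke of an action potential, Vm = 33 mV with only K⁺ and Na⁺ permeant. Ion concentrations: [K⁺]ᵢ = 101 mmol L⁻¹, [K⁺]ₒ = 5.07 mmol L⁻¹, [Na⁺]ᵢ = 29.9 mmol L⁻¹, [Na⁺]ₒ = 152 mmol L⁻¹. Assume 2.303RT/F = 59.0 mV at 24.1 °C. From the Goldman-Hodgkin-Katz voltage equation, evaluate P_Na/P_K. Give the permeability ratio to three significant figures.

Let α = P_Na/P_K. GHK: Vm = 59.0·log₁₀[(Kₒ + α·Naₒ)/(Kᵢ + α·Naᵢ)].
10^(Vm/59.0) = 10^(33.0/59.0) = 3.6251
So 3.6251·(Kᵢ + α·Naᵢ) = Kₒ + α·Naₒ → α = (3.6251·101.0 − 5.07) / (152.0 − 3.6251·29.9)
α = (366.1 − 5.07) / (152.0 − 108.4) = 361.1/43.61 = 8.28

8.28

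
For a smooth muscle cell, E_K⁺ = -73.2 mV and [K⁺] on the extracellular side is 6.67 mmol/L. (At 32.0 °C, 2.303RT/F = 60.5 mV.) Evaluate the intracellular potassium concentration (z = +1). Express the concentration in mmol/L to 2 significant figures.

110 mmol/L

Nernst: E = (60.5/1) · log₁₀([out]/[in]), so log₁₀([out]/[in]) = -73.2 × 1 / 60.5 = -1.2099.
[out]/[in] = 10^(-1.2099) = 0.06167.
[in] = 6.67 / 0.06167 = 108.2 mmol/L.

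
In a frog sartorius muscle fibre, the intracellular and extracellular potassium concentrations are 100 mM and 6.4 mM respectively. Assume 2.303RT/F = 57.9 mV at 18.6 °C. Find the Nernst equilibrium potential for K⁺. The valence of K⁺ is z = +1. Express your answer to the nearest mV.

E = (57.9/z) · log₁₀([K⁺]_out/[K⁺]_in) with z = +1.
= (57.9/1) · log₁₀(6.4/100) = 57.90 · log₁₀(0.064)
= 57.90 · (-1.1938) = -69.12 mV

-69 mV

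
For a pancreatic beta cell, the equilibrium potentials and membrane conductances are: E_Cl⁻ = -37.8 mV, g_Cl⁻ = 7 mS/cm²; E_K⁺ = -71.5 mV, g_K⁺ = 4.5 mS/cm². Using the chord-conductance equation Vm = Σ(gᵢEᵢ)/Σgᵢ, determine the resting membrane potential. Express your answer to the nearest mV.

Σ gᵢEᵢ = 7·(-37.8) + 4.5·(-71.5) = -586.35
Σ gᵢ = 7 + 4.5 = 11.5
Vm = -586.35 / 11.5 = -50.99 mV

-51 mV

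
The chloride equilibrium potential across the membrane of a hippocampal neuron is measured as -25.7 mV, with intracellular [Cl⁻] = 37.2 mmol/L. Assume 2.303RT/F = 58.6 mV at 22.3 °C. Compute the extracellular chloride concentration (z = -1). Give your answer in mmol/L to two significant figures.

100 mmol/L

Nernst: E = (58.6/-1) · log₁₀([out]/[in]), so log₁₀([out]/[in]) = -25.7 × -1 / 58.6 = 0.4386.
[out]/[in] = 10^(0.4386) = 2.745.
[out] = 2.745 × 37.2 = 102.1 mmol/L.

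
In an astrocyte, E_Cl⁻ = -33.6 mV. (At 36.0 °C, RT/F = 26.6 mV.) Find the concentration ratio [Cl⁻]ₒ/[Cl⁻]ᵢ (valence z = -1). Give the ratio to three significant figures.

ln([out]/[in]) = E·z/(26.6) = -33.6 × -1 / 26.6 = 1.2632
[out]/[in] = e^(1.2632) = 3.537

3.54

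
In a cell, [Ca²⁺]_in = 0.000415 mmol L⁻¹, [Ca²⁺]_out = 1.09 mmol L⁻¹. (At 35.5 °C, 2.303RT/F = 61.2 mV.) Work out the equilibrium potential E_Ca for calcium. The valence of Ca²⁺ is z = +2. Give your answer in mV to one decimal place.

104.6 mV

E = (61.2/z) · log₁₀([Ca²⁺]_out/[Ca²⁺]_in) with z = +2.
= (61.2/2) · log₁₀(1.09/0.000415) = 30.60 · log₁₀(2627)
= 30.60 · (3.4194) = 104.63 mV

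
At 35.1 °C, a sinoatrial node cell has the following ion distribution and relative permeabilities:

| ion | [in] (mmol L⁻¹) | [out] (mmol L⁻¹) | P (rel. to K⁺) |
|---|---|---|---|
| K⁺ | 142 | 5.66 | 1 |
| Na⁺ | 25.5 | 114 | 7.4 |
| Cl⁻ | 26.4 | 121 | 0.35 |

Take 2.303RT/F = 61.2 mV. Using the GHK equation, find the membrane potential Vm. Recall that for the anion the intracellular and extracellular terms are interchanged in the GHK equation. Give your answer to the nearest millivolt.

Vm = 61.2 · log₁₀[(Σ P·[cation]ₒ + Σ P·[anion]ᵢ) / (Σ P·[cation]ᵢ + Σ P·[anion]ₒ)]
Numerator = 1×5.66 + 7.4×114 + 0.35×26.4 = 858.5
Denominator = 1×142 + 7.4×25.5 + 0.35×121 = 373.1
Vm = 61.2 · log₁₀(2.3013) = 61.2 × (0.3620) = 22.15 mV

22 mV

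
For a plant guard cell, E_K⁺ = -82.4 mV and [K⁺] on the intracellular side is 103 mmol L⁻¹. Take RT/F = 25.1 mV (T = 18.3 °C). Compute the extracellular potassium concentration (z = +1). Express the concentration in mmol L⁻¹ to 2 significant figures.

Nernst: E = (25.1/1) · ln([out]/[in]), so ln([out]/[in]) = -82.4 × 1 / 25.1 = -3.2829.
[out]/[in] = e^(-3.2829) = 0.03752.
[out] = 0.03752 × 103 = 3.865 mmol L⁻¹.

3.9 mmol L⁻¹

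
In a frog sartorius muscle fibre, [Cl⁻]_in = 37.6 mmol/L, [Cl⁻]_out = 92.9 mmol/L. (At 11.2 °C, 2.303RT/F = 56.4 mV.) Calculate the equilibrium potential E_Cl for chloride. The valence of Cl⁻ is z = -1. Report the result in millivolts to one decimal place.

-22.2 mV

E = (56.4/z) · log₁₀([Cl⁻]_out/[Cl⁻]_in) with z = -1.
For an anion, dividing by z = -1 reverses the sign.
= (56.4/-1) · log₁₀(92.9/37.6) = -56.40 · log₁₀(2.471)
= -56.40 · (0.3928) = -22.16 mV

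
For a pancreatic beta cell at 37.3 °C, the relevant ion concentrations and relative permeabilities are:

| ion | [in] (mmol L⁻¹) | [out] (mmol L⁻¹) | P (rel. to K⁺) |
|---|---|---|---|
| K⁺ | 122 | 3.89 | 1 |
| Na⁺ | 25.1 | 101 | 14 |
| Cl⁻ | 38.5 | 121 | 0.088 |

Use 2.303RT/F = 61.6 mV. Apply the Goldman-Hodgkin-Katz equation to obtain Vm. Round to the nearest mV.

Vm = 61.6 · log₁₀[(Σ P·[cation]ₒ + Σ P·[anion]ᵢ) / (Σ P·[cation]ᵢ + Σ P·[anion]ₒ)]
Numerator = 1×3.89 + 14×101 + 0.088×38.5 = 1421
Denominator = 1×122 + 14×25.1 + 0.088×121 = 484
Vm = 61.6 · log₁₀(2.9362) = 61.6 × (0.4678) = 28.82 mV

29 mV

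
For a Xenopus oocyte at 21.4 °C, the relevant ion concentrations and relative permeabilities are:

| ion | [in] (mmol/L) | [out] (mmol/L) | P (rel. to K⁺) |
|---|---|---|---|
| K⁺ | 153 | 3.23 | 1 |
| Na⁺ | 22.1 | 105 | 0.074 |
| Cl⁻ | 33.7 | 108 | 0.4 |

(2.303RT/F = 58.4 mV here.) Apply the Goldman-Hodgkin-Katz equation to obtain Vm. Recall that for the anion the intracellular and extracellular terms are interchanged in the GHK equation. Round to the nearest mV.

Vm = 58.4 · log₁₀[(Σ P·[cation]ₒ + Σ P·[anion]ᵢ) / (Σ P·[cation]ᵢ + Σ P·[anion]ₒ)]
Numerator = 1×3.23 + 0.074×105 + 0.4×33.7 = 24.48
Denominator = 1×153 + 0.074×22.1 + 0.4×108 = 197.8
Vm = 58.4 · log₁₀(0.12374) = 58.4 × (-0.9075) = -53.00 mV

-53 mV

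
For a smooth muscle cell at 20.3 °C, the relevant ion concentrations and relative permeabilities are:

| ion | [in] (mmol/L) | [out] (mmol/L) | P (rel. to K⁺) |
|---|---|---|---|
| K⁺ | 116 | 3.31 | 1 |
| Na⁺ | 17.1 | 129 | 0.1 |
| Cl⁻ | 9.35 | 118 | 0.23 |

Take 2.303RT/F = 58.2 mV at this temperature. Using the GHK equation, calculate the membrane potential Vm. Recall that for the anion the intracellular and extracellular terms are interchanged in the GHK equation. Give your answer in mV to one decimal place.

Vm = 58.2 · log₁₀[(Σ P·[cation]ₒ + Σ P·[anion]ᵢ) / (Σ P·[cation]ᵢ + Σ P·[anion]ₒ)]
Numerator = 1×3.31 + 0.1×129 + 0.23×9.35 = 18.36
Denominator = 1×116 + 0.1×17.1 + 0.23×118 = 144.8
Vm = 58.2 · log₁₀(0.12676) = 58.2 × (-0.8970) = -52.21 mV

-52.2 mV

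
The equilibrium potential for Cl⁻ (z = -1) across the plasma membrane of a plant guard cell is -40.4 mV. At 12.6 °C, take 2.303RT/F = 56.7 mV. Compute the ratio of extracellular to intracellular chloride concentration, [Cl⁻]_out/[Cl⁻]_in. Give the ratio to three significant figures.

log₁₀([out]/[in]) = E·z/(56.7) = -40.4 × -1 / 56.7 = 0.7125
[out]/[in] = 10^(0.7125) = 5.158

5.16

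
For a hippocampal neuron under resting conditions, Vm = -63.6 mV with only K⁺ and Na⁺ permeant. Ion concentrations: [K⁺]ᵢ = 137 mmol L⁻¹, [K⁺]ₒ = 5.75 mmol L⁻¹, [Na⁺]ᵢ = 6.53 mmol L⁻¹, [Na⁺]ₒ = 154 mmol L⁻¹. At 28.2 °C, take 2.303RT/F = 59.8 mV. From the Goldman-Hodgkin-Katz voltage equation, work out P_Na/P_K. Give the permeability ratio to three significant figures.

0.0397

Let α = P_Na/P_K. GHK: Vm = 59.8·log₁₀[(Kₒ + α·Naₒ)/(Kᵢ + α·Naᵢ)].
10^(Vm/59.8) = 10^(-63.6/59.8) = 0.086388
So 0.086388·(Kᵢ + α·Naᵢ) = Kₒ + α·Naₒ → α = (0.086388·137.0 − 5.75) / (154.0 − 0.086388·6.53)
α = (11.84 − 5.75) / (154.0 − 0.5641) = 6.085/153.4 = 0.03966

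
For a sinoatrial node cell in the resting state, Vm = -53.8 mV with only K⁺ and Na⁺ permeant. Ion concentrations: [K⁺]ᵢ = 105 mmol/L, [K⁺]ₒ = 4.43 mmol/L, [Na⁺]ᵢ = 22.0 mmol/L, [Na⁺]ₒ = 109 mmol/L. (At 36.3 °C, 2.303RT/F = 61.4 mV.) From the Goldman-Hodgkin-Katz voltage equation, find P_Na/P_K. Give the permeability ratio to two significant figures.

Let α = P_Na/P_K. GHK: Vm = 61.4·log₁₀[(Kₒ + α·Naₒ)/(Kᵢ + α·Naᵢ)].
10^(Vm/61.4) = 10^(-53.8/61.4) = 0.13298
So 0.13298·(Kᵢ + α·Naᵢ) = Kₒ + α·Naₒ → α = (0.13298·105.0 − 4.43) / (109.0 − 0.13298·22.0)
α = (13.96 − 4.43) / (109.0 − 2.926) = 9.533/106.1 = 0.08987

0.090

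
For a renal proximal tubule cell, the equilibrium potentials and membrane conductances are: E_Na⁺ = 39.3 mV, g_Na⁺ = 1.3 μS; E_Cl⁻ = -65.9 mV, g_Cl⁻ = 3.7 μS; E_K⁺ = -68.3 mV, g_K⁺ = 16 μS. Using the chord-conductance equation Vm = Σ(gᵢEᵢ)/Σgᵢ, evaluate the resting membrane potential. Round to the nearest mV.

-61 mV

Σ gᵢEᵢ = 1.3·(39.3) + 3.7·(-65.9) + 16·(-68.3) = -1285.54
Σ gᵢ = 1.3 + 3.7 + 16 = 21
Vm = -1285.54 / 21 = -61.22 mV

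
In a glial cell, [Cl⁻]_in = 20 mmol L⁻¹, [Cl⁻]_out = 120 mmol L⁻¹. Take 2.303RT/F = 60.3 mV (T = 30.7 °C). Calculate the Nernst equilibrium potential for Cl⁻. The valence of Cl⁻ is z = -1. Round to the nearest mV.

E = (60.3/z) · log₁₀([Cl⁻]_out/[Cl⁻]_in) with z = -1.
For an anion, dividing by z = -1 reverses the sign.
= (60.3/-1) · log₁₀(120/20) = -60.30 · log₁₀(6)
= -60.30 · (0.7782) = -46.92 mV

-47 mV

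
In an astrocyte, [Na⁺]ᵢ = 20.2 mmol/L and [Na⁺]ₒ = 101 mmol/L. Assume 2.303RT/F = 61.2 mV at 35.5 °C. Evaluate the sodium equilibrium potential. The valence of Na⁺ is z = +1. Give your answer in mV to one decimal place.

E = (61.2/z) · log₁₀([Na⁺]_out/[Na⁺]_in) with z = +1.
= (61.2/1) · log₁₀(101/20.2) = 61.20 · log₁₀(5)
= 61.20 · (0.6990) = 42.78 mV

42.8 mV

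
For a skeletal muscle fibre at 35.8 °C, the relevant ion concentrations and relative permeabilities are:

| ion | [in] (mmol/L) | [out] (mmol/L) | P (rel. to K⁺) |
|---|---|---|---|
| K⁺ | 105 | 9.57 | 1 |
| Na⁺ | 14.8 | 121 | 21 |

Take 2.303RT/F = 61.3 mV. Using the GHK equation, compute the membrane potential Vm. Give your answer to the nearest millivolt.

48 mV

Vm = 61.3 · log₁₀[(Σ P·[cation]ₒ + Σ P·[anion]ᵢ) / (Σ P·[cation]ᵢ + Σ P·[anion]ₒ)]
Numerator = 1×9.57 + 21×121 = 2551
Denominator = 1×105 + 21×14.8 = 415.8
Vm = 61.3 · log₁₀(6.1341) = 61.3 × (0.7878) = 48.29 mV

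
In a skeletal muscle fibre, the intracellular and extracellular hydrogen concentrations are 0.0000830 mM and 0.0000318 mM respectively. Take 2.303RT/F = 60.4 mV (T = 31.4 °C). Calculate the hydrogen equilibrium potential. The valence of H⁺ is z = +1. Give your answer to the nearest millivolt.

E = (60.4/z) · log₁₀([H⁺]_out/[H⁺]_in) with z = +1.
= (60.4/1) · log₁₀(0.0000318/0.0000830) = 60.40 · log₁₀(0.3831)
= 60.40 · (-0.4167) = -25.17 mV

-25 mV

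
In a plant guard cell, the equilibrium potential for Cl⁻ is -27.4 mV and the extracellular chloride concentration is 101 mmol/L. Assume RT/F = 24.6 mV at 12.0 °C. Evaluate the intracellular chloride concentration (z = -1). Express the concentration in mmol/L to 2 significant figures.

33 mmol/L

Nernst: E = (24.6/-1) · ln([out]/[in]), so ln([out]/[in]) = -27.4 × -1 / 24.6 = 1.1138.
[out]/[in] = e^(1.1138) = 3.046.
[in] = 101 / 3.046 = 33.16 mmol/L.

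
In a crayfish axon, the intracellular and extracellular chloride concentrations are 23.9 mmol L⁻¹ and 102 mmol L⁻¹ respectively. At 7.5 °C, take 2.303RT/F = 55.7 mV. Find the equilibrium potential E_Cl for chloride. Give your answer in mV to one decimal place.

E = (55.7/z) · log₁₀([Cl⁻]_out/[Cl⁻]_in) with z = -1.
For an anion, dividing by z = -1 reverses the sign.
= (55.7/-1) · log₁₀(102/23.9) = -55.70 · log₁₀(4.268)
= -55.70 · (0.6302) = -35.10 mV

-35.1 mV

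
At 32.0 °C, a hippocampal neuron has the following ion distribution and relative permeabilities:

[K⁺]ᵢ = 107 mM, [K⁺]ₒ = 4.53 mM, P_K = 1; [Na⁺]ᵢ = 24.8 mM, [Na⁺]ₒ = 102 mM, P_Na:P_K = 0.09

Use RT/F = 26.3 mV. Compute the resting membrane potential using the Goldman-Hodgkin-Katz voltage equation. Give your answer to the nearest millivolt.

-55 mV

Vm = 26.3 · ln[(Σ P·[cation]ₒ + Σ P·[anion]ᵢ) / (Σ P·[cation]ᵢ + Σ P·[anion]ₒ)]
Numerator = 1×4.53 + 0.09×102 = 13.71
Denominator = 1×107 + 0.09×24.8 = 109.2
Vm = 26.3 · ln(0.12551) = 26.3 × (-2.0753) = -54.58 mV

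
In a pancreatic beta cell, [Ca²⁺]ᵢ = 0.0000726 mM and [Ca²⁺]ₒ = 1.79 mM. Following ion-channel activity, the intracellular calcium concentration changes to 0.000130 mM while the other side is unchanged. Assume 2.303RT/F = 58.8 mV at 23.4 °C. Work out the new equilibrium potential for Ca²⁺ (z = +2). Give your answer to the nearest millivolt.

After the shift: [Ca²⁺]_out = 1.79, [Ca²⁺]_in = 0.000130 mM.
E_new = (58.8/2)·log₁₀(1.79/0.000130) = 29.40 · (4.1389) = 121.68 mV

122 mV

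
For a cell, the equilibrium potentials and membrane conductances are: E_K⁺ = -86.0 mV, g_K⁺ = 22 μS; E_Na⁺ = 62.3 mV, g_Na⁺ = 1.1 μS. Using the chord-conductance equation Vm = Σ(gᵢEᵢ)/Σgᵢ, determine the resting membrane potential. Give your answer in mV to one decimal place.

-78.9 mV

Σ gᵢEᵢ = 22·(-86.0) + 1.1·(62.3) = -1823.47
Σ gᵢ = 22 + 1.1 = 23.1
Vm = -1823.47 / 23.1 = -78.94 mV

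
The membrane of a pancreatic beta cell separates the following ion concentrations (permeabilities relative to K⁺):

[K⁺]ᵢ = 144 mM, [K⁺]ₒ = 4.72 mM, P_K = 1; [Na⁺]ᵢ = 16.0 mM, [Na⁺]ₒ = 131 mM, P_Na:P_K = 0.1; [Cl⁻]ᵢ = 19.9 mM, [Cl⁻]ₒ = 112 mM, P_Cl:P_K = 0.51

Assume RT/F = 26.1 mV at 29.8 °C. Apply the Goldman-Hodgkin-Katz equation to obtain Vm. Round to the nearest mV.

-52 mV

Vm = 26.1 · ln[(Σ P·[cation]ₒ + Σ P·[anion]ᵢ) / (Σ P·[cation]ᵢ + Σ P·[anion]ₒ)]
Numerator = 1×4.72 + 0.1×131 + 0.51×19.9 = 27.97
Denominator = 1×144 + 0.1×16.0 + 0.51×112 = 202.7
Vm = 26.1 · ln(0.13797) = 26.1 × (-1.9807) = -51.70 mV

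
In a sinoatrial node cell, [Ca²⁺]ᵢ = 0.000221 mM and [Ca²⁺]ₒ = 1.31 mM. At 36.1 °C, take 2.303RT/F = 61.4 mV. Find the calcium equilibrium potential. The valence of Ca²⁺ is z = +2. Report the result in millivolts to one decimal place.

115.8 mV

E = (61.4/z) · log₁₀([Ca²⁺]_out/[Ca²⁺]_in) with z = +2.
= (61.4/2) · log₁₀(1.31/0.000221) = 30.70 · log₁₀(5928)
= 30.70 · (3.7729) = 115.83 mV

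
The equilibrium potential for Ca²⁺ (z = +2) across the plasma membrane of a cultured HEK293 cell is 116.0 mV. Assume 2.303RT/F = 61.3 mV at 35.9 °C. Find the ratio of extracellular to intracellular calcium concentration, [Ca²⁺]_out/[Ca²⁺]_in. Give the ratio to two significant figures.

6100

log₁₀([out]/[in]) = E·z/(61.3) = 116.0 × 2 / 61.3 = 3.7847
[out]/[in] = 10^(3.7847) = 6091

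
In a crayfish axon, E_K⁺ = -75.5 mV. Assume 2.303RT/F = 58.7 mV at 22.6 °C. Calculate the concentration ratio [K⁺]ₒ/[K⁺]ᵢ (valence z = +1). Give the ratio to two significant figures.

log₁₀([out]/[in]) = E·z/(58.7) = -75.5 × 1 / 58.7 = -1.2862
[out]/[in] = 10^(-1.2862) = 0.05174

0.052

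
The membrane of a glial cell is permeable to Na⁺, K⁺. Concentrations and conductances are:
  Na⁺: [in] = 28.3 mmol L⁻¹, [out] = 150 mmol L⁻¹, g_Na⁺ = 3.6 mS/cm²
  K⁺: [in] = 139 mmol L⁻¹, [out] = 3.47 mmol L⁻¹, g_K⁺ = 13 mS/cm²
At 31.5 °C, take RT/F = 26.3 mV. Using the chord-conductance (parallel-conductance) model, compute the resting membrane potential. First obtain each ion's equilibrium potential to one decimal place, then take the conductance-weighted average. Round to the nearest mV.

E_Na⁺ = (26.3/1)·ln(150/28.3) = 43.9 mV
E_K⁺ = (26.3/1)·ln(3.47/139) = -97.1 mV
Vm = (Σ gᵢEᵢ)/(Σ gᵢ) = (3.6·43.9 + 13·-97.1) / (3.6 + 13)
= -1104.26 / 16.6 = -66.52 mV

-67 mV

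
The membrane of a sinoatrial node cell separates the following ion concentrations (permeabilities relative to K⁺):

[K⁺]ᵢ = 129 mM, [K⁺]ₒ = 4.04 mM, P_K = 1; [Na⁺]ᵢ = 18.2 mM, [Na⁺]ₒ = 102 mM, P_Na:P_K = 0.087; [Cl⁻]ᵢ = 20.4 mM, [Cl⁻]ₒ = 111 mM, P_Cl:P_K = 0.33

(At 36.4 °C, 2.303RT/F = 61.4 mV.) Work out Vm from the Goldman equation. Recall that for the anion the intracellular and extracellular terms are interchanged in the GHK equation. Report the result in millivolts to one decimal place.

Vm = 61.4 · log₁₀[(Σ P·[cation]ₒ + Σ P·[anion]ᵢ) / (Σ P·[cation]ᵢ + Σ P·[anion]ₒ)]
Numerator = 1×4.04 + 0.087×102 + 0.33×20.4 = 19.65
Denominator = 1×129 + 0.087×18.2 + 0.33×111 = 167.2
Vm = 61.4 · log₁₀(0.11749) = 61.4 × (-0.9300) = -57.10 mV

-57.1 mV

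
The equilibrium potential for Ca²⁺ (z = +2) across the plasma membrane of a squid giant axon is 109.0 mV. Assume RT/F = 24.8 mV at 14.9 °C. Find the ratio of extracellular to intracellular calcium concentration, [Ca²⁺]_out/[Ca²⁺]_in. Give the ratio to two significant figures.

ln([out]/[in]) = E·z/(24.8) = 109.0 × 2 / 24.8 = 8.7903
[out]/[in] = e^(8.7903) = 6570

6600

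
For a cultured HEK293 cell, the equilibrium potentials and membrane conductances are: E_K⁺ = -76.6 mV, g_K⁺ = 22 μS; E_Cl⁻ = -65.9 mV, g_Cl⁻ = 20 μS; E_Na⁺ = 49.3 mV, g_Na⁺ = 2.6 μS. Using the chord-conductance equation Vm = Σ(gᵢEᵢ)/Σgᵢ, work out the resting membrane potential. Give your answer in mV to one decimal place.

Σ gᵢEᵢ = 22·(-76.6) + 20·(-65.9) + 2.6·(49.3) = -2875.02
Σ gᵢ = 22 + 20 + 2.6 = 44.6
Vm = -2875.02 / 44.6 = -64.46 mV

-64.5 mV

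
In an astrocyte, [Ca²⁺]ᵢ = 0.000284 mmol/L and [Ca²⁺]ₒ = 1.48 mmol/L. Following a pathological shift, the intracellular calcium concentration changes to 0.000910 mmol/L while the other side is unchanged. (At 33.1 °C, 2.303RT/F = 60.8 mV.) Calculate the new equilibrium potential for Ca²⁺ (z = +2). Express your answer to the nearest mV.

After the shift: [Ca²⁺]_out = 1.48, [Ca²⁺]_in = 0.000910 mmol/L.
E_new = (60.8/2)·log₁₀(1.48/0.000910) = 30.40 · (3.2112) = 97.62 mV

98 mV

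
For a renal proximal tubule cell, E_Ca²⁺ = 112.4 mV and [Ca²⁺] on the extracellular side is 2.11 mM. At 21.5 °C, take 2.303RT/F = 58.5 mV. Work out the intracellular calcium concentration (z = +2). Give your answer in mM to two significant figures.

0.00030 mM

Nernst: E = (58.5/2) · log₁₀([out]/[in]), so log₁₀([out]/[in]) = 112.4 × 2 / 58.5 = 3.8427.
[out]/[in] = 10^(3.8427) = 6962.
[in] = 2.11 / 6962 = 0.0003031 mM.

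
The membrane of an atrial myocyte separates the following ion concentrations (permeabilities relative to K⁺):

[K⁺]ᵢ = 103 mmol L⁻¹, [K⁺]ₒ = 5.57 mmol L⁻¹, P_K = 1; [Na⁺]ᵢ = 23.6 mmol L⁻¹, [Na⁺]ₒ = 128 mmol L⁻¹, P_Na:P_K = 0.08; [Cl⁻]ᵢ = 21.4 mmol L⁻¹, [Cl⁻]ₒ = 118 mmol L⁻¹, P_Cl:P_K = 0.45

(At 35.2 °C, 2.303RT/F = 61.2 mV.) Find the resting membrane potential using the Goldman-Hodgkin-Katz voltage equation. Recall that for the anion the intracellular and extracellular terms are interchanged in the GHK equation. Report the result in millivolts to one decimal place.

-48.5 mV

Vm = 61.2 · log₁₀[(Σ P·[cation]ₒ + Σ P·[anion]ᵢ) / (Σ P·[cation]ᵢ + Σ P·[anion]ₒ)]
Numerator = 1×5.57 + 0.08×128 + 0.45×21.4 = 25.44
Denominator = 1×103 + 0.08×23.6 + 0.45×118 = 158
Vm = 61.2 · log₁₀(0.16102) = 61.2 × (-0.7931) = -48.54 mV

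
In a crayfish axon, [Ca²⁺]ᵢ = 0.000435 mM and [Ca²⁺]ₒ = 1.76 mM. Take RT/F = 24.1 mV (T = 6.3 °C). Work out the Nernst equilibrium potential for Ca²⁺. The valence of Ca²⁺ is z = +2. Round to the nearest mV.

E = (24.1/z) · ln([Ca²⁺]_out/[Ca²⁺]_in) with z = +2.
= (24.1/2) · ln(1.76/0.000435) = 12.05 · ln(4046)
= 12.05 · (8.3055) = 100.08 mV

100 mV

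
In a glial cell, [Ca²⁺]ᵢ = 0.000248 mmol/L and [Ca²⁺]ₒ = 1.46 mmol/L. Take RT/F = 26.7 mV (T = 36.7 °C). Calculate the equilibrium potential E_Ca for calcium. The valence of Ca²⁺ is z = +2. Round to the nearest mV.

116 mV

E = (26.7/z) · ln([Ca²⁺]_out/[Ca²⁺]_in) with z = +2.
= (26.7/2) · ln(1.46/0.000248) = 13.35 · ln(5887)
= 13.35 · (8.6805) = 115.88 mV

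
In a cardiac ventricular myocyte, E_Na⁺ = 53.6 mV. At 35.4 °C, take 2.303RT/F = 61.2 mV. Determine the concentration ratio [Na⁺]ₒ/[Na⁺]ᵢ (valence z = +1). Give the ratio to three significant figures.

log₁₀([out]/[in]) = E·z/(61.2) = 53.6 × 1 / 61.2 = 0.8758
[out]/[in] = 10^(0.8758) = 7.513

7.51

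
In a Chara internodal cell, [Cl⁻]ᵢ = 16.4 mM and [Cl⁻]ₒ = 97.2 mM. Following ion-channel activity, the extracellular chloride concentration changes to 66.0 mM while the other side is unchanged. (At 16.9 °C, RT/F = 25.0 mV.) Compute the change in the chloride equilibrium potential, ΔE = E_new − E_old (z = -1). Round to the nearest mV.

E_old = (25.0/-1)·ln(97.2/16.4) = -44.49 mV
E_new = (25.0/-1)·ln(66.0/16.4) = -34.81 mV
ΔE = -34.81 − (-44.49) = 9.68 mV

10 mV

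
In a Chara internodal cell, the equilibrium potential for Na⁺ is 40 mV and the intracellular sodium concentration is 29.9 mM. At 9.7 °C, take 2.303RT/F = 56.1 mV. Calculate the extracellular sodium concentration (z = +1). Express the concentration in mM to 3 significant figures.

154 mM

Nernst: E = (56.1/1) · log₁₀([out]/[in]), so log₁₀([out]/[in]) = 40.0 × 1 / 56.1 = 0.7130.
[out]/[in] = 10^(0.7130) = 5.164.
[out] = 5.164 × 29.9 = 154.4 mM.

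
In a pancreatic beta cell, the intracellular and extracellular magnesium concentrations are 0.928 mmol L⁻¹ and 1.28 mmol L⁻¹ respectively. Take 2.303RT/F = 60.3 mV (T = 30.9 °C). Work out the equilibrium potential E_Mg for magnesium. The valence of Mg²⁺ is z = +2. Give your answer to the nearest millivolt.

4 mV

E = (60.3/z) · log₁₀([Mg²⁺]_out/[Mg²⁺]_in) with z = +2.
= (60.3/2) · log₁₀(1.28/0.928) = 30.15 · log₁₀(1.379)
= 30.15 · (0.1397) = 4.21 mV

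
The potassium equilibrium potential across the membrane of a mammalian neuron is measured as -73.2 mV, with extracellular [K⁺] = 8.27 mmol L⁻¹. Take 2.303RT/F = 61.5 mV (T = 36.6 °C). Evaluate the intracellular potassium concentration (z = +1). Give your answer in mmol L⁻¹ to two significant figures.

130 mmol L⁻¹

Nernst: E = (61.5/1) · log₁₀([out]/[in]), so log₁₀([out]/[in]) = -73.2 × 1 / 61.5 = -1.1902.
[out]/[in] = 10^(-1.1902) = 0.06453.
[in] = 8.27 / 0.06453 = 128.2 mmol L⁻¹.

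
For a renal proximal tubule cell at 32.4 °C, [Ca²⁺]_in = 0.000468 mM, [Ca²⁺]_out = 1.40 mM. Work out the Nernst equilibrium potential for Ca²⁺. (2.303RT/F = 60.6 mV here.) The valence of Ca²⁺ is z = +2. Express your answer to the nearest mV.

105 mV

E = (60.6/z) · log₁₀([Ca²⁺]_out/[Ca²⁺]_in) with z = +2.
= (60.6/2) · log₁₀(1.40/0.000468) = 30.30 · log₁₀(2991)
= 30.30 · (3.4759) = 105.32 mV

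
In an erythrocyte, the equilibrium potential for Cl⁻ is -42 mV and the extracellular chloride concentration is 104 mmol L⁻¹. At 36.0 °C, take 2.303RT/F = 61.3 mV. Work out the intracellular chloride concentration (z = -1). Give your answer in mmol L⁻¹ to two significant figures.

Nernst: E = (61.3/-1) · log₁₀([out]/[in]), so log₁₀([out]/[in]) = -42.0 × -1 / 61.3 = 0.6852.
[out]/[in] = 10^(0.6852) = 4.843.
[in] = 104 / 4.843 = 21.47 mmol L⁻¹.

21 mmol L⁻¹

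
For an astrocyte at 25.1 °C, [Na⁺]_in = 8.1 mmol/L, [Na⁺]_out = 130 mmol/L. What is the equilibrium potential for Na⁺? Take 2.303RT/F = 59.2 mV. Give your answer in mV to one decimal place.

71.4 mV

E = (59.2/z) · log₁₀([Na⁺]_out/[Na⁺]_in) with z = +1.
= (59.2/1) · log₁₀(130/8.1) = 59.20 · log₁₀(16.05)
= 59.20 · (1.2055) = 71.36 mV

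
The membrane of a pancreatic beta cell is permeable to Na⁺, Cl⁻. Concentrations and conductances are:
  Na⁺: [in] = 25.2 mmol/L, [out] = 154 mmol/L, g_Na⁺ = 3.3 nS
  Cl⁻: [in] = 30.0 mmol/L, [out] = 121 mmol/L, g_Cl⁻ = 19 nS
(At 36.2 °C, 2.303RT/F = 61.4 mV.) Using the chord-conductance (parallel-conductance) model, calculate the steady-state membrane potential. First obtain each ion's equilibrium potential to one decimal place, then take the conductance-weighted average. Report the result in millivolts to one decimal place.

-24.5 mV

E_Na⁺ = (61.4/1)·log₁₀(154/25.2) = 48.3 mV
E_Cl⁻ = (61.4/-1)·log₁₀(121/30.0) = -37.2 mV
Vm = (Σ gᵢEᵢ)/(Σ gᵢ) = (3.3·48.3 + 19·-37.2) / (3.3 + 19)
= -547.41 / 22.3 = -24.55 mV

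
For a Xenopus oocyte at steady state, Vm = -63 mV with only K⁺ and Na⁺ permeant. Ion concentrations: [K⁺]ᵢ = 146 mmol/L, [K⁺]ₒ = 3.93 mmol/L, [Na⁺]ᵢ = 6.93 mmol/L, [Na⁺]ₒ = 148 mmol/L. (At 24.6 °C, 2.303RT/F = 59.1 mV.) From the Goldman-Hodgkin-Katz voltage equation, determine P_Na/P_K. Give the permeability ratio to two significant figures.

0.058

Let α = P_Na/P_K. GHK: Vm = 59.1·log₁₀[(Kₒ + α·Naₒ)/(Kᵢ + α·Naᵢ)].
10^(Vm/59.1) = 10^(-63.0/59.1) = 0.085903
So 0.085903·(Kᵢ + α·Naᵢ) = Kₒ + α·Naₒ → α = (0.085903·146.0 − 3.93) / (148.0 − 0.085903·6.93)
α = (12.54 − 3.93) / (148.0 − 0.5953) = 8.612/147.4 = 0.05842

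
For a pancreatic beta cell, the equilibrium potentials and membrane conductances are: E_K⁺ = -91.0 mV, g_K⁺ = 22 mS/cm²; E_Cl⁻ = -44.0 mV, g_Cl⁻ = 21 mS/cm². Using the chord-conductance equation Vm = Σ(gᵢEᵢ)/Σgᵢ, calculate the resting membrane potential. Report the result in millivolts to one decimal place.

Σ gᵢEᵢ = 22·(-91.0) + 21·(-44.0) = -2926.00
Σ gᵢ = 22 + 21 = 43
Vm = -2926.00 / 43 = -68.05 mV

-68.0 mV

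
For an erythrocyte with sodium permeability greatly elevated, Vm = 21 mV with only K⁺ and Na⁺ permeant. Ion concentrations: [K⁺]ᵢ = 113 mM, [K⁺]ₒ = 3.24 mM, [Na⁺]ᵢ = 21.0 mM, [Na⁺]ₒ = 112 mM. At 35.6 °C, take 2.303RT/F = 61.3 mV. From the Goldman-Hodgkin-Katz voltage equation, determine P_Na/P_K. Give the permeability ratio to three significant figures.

3.73

Let α = P_Na/P_K. GHK: Vm = 61.3·log₁₀[(Kₒ + α·Naₒ)/(Kᵢ + α·Naᵢ)].
10^(Vm/61.3) = 10^(21.0/61.3) = 2.2008
So 2.2008·(Kᵢ + α·Naᵢ) = Kₒ + α·Naₒ → α = (2.2008·113.0 − 3.24) / (112.0 − 2.2008·21.0)
α = (248.7 − 3.24) / (112.0 − 46.22) = 245.4/65.78 = 3.731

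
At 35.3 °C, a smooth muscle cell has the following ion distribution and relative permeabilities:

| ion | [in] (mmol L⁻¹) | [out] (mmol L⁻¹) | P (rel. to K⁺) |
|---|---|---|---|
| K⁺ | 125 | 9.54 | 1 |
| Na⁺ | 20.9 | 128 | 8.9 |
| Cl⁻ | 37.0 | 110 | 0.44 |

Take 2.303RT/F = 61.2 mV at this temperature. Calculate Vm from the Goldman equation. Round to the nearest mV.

31 mV

Vm = 61.2 · log₁₀[(Σ P·[cation]ₒ + Σ P·[anion]ᵢ) / (Σ P·[cation]ᵢ + Σ P·[anion]ₒ)]
Numerator = 1×9.54 + 8.9×128 + 0.44×37.0 = 1165
Denominator = 1×125 + 8.9×20.9 + 0.44×110 = 359.4
Vm = 61.2 · log₁₀(3.2415) = 61.2 × (0.5107) = 31.26 mV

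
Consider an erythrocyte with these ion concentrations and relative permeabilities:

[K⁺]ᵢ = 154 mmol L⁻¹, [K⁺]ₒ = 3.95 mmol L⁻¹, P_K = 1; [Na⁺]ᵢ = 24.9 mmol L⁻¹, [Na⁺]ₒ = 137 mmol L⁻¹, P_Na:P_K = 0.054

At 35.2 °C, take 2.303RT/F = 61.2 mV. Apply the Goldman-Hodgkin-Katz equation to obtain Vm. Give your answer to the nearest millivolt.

Vm = 61.2 · log₁₀[(Σ P·[cation]ₒ + Σ P·[anion]ᵢ) / (Σ P·[cation]ᵢ + Σ P·[anion]ₒ)]
Numerator = 1×3.95 + 0.054×137 = 11.35
Denominator = 1×154 + 0.054×24.9 = 155.3
Vm = 61.2 · log₁₀(0.07305) = 61.2 × (-1.1364) = -69.55 mV

-70 mV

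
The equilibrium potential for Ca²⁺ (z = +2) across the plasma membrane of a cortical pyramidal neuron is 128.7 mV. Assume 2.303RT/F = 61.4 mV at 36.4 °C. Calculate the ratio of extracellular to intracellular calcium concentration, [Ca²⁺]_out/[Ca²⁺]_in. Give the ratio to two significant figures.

16000

log₁₀([out]/[in]) = E·z/(61.4) = 128.7 × 2 / 61.4 = 4.1922
[out]/[in] = 10^(4.1922) = 1.557e+04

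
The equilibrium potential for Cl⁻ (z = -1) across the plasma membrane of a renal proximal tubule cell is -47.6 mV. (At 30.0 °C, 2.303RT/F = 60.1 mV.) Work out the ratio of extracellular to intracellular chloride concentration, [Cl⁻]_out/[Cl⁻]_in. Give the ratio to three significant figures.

log₁₀([out]/[in]) = E·z/(60.1) = -47.6 × -1 / 60.1 = 0.7920
[out]/[in] = 10^(0.7920) = 6.195

6.19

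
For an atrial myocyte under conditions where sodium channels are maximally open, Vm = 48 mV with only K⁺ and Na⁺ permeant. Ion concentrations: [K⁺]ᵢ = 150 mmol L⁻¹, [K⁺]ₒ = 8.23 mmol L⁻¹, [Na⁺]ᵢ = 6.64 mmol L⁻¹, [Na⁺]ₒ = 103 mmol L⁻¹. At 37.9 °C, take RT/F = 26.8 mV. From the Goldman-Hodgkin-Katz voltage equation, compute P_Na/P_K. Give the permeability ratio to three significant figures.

Let α = P_Na/P_K. GHK: Vm = 26.8·ln[(Kₒ + α·Naₒ)/(Kᵢ + α·Naᵢ)].
e^(Vm/26.8) = e^(48.0/26.8) = 5.9957
So 5.9957·(Kᵢ + α·Naᵢ) = Kₒ + α·Naₒ → α = (5.9957·150.0 − 8.23) / (103.0 − 5.9957·6.64)
α = (899.4 − 8.23) / (103.0 − 39.81) = 891.1/63.19 = 14.1

14.1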